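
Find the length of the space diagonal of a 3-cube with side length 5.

The space diagonal of an n-cube of side s is s√n. Here 5·√3 ≈ 8.66025.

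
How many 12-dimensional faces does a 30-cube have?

f_12(30-cube) = (30 choose 12) · 2^18 = 22673679974400.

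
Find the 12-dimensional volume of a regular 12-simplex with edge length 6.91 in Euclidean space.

V = (6.91^12 / 12!) · √((12+1) / 2^12) ≈ 1.39377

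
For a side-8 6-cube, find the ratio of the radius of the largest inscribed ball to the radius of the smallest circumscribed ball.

For an n-cube of any side s, the inradius is s/2 and the circumradius is s√n/2, so the ratio is 1/√6 ≈ 0.408248.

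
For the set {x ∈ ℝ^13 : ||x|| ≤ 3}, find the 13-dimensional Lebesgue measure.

V = 7558272·π^6/5005 ≈ 1.45184e+06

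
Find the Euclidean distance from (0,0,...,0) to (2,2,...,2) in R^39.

d = √(2² + 2² + ... + 2²) [39 terms] = √(39·2²) = 2√39 ≈ 12.49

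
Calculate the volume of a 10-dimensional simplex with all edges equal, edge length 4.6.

V_10 = √(11) · 4.6^10 / (10! · 2^(10/2)) ≈ 0.121161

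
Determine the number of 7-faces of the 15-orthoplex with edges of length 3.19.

Number of 7-faces = 2^(7+1) · C(15,7+1) = 256 · 6435 = 1647360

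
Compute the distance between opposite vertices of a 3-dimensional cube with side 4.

d = √(4² + 4² + ... + 4²) [3 terms] = √(3·4²) = 4√3 ≈ 6.9282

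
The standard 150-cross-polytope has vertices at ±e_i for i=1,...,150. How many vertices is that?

An n-cross-polytope has 2n vertices; here n = 150, giving 300.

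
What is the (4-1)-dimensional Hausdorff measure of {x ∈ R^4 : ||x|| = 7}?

S_4(7) = 2·π^(4/2)·(7)^3 / Γ(4/2) = 686·π^2 ≈ 6770.55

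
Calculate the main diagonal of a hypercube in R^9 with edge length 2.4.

Diagonal = √9 · 2.4 = 7.2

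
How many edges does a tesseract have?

The 4-cube has n·2^(n-1) = 4·2^3 = 4·8 = 32 edges.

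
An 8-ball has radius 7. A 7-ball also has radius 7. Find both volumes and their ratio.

V_8(7) ≈ 2.33977e+07. V_7(7) ≈ 3.89105e+06. Ratio V_8/V_7 ≈ 6.013.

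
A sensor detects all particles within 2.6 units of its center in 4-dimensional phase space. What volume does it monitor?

V_4(2.6) = π^(4/2) · (2.6)^4 / Γ(4/2 + 1) ≈ 225.509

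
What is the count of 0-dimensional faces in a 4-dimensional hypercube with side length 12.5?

Choose 0 of 4 axes to span the face (C(4,0) = 1 way), then fix each of the remaining 4 coordinates at one of its two extreme values (2^4 = 16 ways): 1·16 = 16.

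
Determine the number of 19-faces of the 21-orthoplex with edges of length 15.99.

Number of 19-faces = 2^(19+1) · C(21,19+1) = 1048576 · 21 = 22020096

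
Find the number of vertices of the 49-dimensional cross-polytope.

Number of vertices = 2n = 98.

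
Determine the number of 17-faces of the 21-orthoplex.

Number of 17-faces = 2^(17+1) · C(21,17+1) = 262144 · 1330 = 348651520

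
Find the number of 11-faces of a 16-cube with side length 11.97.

Number of 11-faces = C(16,11) · 2^(16-11) = 4368 · 32 = 139776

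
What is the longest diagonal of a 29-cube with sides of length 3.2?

||(3.2,3.2,...,3.2)|| = √(29)·3.2 ≈ 17.2325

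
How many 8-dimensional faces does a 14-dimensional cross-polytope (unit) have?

An n-cross-polytope has 2^(k+1)·C(n,k+1) k-faces. Here 2^9·C(14,9) = 512·2002 = 1025024.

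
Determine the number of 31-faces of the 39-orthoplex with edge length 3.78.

f_31(39-orthoplex) = 2^32 · (39 choose 32) = 66060621396836352.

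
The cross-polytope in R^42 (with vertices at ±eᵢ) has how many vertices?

The 42-dimensional cross-polytope has 2n = 2·42 = 84 vertices.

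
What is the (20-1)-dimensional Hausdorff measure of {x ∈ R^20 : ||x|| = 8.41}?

|∂B_20(8.41)| ≈ 1.9226e+17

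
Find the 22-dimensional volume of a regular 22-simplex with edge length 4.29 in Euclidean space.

V_22 = √(23) · 4.29^22 / (22! · 2^(22/2)) ≈ 1.70934e-10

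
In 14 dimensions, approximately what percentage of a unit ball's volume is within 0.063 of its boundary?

1 - (1-0.063)^14 ≈ 0.597881 ≈ 59.79%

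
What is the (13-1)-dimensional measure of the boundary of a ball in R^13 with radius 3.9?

|∂B_13(3.9)| ≈ 1.46575e+08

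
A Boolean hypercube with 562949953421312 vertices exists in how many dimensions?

2^n = 562949953421312 ⇒ n = log_2(562949953421312) = 49.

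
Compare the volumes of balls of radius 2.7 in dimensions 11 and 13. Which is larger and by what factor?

V_11(2.7) ≈ 104738, V_13(2.7) ≈ 369037. The 13-ball is larger by a factor of 3.523.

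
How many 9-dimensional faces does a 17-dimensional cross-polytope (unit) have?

An n-cross-polytope has 2^(k+1)·C(n,k+1) k-faces. Here 2^10·C(17,10) = 1024·19448 = 19914752.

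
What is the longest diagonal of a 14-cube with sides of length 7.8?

Diagonal = √14 · 7.8 ≈ 29.1849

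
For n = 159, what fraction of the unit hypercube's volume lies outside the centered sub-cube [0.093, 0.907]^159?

Shell fraction = 1 - (1-0.186)^159 ≈ 1 - 6.156e-15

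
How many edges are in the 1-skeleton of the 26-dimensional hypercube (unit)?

Number of 1-faces = C(26,1)·2^(26-1) = 26·33554432 = 872415232.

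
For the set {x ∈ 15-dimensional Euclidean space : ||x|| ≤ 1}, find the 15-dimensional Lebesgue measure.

V = 256·π^7/2027025 ≈ 0.381443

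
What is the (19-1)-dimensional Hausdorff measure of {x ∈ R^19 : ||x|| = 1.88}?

|∂B_19(1.88)| ≈ 76239.9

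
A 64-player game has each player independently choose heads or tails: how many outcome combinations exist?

The 64-cube has 2^64 = 18446744073709551616 vertices.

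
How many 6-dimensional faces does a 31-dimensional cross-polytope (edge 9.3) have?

Each 6-face is the convex hull of 7 vertices, one chosen as ±e_i from each of 7 distinct axes: 2^7·C(31,7) = 336585600.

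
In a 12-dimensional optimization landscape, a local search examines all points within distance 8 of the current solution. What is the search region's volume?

The n-ball volume is π^(n/2)·r^n/Γ(n/2+1). With n=12, r=8: V = 4294967296·π^6/45 ≈ 9.17586e+10.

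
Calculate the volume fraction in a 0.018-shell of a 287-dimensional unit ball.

Shell fraction = 1 - (1-0.018)^287 ≈ 0.994555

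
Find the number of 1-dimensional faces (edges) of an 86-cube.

An n-cube has n·2^(n-1) edges. With n = 86: 86·38685626227668133590597632 = 3326963855579459488791396352.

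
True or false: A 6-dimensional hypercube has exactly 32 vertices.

False. The 6-cube has 2^6 = 64 vertices.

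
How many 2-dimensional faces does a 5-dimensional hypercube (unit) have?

Number of 2-faces = C(5,2) · 2^(5-2) = 10 · 8 = 80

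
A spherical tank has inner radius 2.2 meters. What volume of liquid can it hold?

V_3(2.2) = π^(3/2) · (2.2)^3 / Γ(3/2 + 1) ≈ 44.6022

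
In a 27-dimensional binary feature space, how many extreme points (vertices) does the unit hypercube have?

An n-cube has 2^n vertices; for n = 27 that is 2^27 = 134217728.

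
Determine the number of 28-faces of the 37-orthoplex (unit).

Number of 28-faces = 2^(28+1) · C(37,28+1) = 536870912 · 38608020 = 20727522907914240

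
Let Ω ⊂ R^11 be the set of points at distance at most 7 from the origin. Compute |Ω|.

The n-ball volume is π^(n/2)·r^n/Γ(n/2+1). With n=11, r=7: V = 18078415936·π^5/1485 ≈ 3.72549e+09.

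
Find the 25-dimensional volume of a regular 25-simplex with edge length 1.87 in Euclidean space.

For a regular n-simplex with edge a, V = (a^n / n!)·√((n+1)/2^n). With a=1.87, n=25: V ≈ 3.54818e-22.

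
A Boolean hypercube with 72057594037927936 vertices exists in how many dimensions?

Since 2^n = 72057594037927936, we have n = 56.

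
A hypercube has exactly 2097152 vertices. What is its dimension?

2^n = 2097152 ⇒ n = log_2(2097152) = 21.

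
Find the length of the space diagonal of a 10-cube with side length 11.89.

The space diagonal of an n-cube of side s is s√n. Here 11.89·√10 ≈ 37.5995.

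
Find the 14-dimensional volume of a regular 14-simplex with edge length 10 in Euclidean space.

V = (10^14 / 14!) · √((14+1) / 2^14) ≈ 34.7078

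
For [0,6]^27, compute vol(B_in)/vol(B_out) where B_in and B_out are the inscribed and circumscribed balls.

The radii are 6/2 and 6√27/2, so the volume ratio is (1/√27)^27 = 27^{-27/2} ≈ 4.74886e-20.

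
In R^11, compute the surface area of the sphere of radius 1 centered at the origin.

S_11(1) = 2·π^(11/2)·(1)^10 / Γ(11/2) = 64·π^5/945 ≈ 20.7251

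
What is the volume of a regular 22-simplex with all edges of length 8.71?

Volume = 8.71^22 · √(23/2^22) / 22! ≈ 0.000998083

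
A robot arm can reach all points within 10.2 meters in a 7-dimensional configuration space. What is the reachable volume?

Volume = π^{7/2}·(10.2)^7/Γ(9/2) ≈ 5.42727e+07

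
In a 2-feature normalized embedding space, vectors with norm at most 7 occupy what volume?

V_2(7) = π^(2/2) · (7)^2 / Γ(2/2 + 1) = 49·π ≈ 153.938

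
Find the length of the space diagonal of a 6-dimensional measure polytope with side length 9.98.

The space diagonal of an n-cube of side s is s√n. Here 9.98·√6 ≈ 24.4459.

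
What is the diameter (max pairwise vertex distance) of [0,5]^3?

Diagonal = √3 · 5 ≈ 8.66025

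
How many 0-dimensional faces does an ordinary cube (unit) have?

Number of 0-faces = C(3,0) · 2^(3-0) = 1 · 8 = 8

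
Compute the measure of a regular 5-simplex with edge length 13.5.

Volume = 13.5^5 · √(6/2^5) / 5! ≈ 1618.04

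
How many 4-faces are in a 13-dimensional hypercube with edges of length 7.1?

Number of 4-faces = C(13,4) · 2^(13-4) = 715 · 512 = 366080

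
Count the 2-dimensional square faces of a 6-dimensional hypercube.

Choose 2 of 6 axes to span the face (C(6,2) = 15 ways), then fix each of the remaining 4 coordinates at one of its two extreme values (2^4 = 16 ways): 15·16 = 240.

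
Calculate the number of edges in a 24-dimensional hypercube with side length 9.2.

Each of the 2^24 = 16777216 vertices has degree 24; total edges = 24·2^24/2 = 201326592.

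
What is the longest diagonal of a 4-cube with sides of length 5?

||(5,5,...,5)|| = √(4)·5 = 10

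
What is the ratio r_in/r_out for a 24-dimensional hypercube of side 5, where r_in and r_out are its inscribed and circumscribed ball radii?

r_in = 5/2 (half the side); r_out = 5√24/2 (half the diagonal). Ratio = 1/√24 ≈ 0.204124.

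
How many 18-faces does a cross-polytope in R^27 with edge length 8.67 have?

An n-cross-polytope has 2^(k+1)·C(n,k+1) k-faces. Here 2^19·C(27,19) = 524288·2220075 = 1163958681600.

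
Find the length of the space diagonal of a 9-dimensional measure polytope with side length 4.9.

The space diagonal of an n-cube of side s is s√n. Here 4.9·√9 = 14.7.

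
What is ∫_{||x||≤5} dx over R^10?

V = 1953125·π^5/24 ≈ 2.49039e+07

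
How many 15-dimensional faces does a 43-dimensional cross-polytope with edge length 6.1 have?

Each 15-face is the convex hull of 16 vertices, one chosen as ±e_i from each of 16 distinct axes: 2^16·C(43,16) = 17378977331150848.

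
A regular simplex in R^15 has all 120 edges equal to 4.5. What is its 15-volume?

V = (4.5^15 / 15!) · √((15+1) / 2^15) ≈ 0.000106175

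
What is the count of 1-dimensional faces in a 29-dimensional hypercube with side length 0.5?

f_1(29-cube) = (29 choose 1) · 2^28 = 7784628224.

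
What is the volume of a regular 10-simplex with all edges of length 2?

Volume = 2^10 · √(11/2^10) / 10! ≈ 2.92471e-05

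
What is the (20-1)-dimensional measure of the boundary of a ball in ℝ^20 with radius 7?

S_20(7) = 2·π^(20/2)·(7)^19 / Γ(20/2) = 1628413597910449·π^10/25920 ≈ 5.8834e+15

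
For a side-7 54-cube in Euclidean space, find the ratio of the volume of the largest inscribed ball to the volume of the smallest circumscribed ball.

Volume scales as r^n, and r_in/r_out = 1/√54, giving (1/√54)^54 ≈ 1.68023e-47.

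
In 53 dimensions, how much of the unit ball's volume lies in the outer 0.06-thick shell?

1 - (1-0.06)^53 ≈ 0.962349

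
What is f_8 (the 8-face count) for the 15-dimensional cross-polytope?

Number of 8-faces = 2^(8+1) · C(15,8+1) = 512 · 5005 = 2562560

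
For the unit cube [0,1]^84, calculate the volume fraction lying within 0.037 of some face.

The inner cube has side 1-2·0.037 = 0.926 and volume (0.926)^84 ≈ 0.001568, so the shell holds 0.998432 of the volume.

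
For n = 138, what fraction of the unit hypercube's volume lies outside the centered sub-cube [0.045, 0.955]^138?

The inner cube has side 1-2·0.045 = 0.91 and volume (0.91)^138 ≈ 2.227e-06, so the shell holds 0.999997773 of the volume.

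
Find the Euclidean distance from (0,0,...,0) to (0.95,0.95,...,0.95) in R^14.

d = √(0.95² + 0.95² + ... + 0.95²) [14 terms] = √(14·0.95²) = 0.95√14 ≈ 3.55457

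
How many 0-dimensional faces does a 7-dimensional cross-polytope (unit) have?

Each 0-face is the convex hull of 1 vertex, one chosen as ±e_i from each of 1 distinct axis: 2^1·C(7,1) = 14.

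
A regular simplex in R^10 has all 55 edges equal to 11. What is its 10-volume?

V_10 = √(11) · 11^10 / (10! · 2^(10/2)) ≈ 740.816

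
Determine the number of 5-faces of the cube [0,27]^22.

Number of 5-faces = C(22,5) · 2^(22-5) = 26334 · 131072 = 3451650048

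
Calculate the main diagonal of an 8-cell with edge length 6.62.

d = √(6.62² + 6.62² + ... + 6.62²) [4 terms] = √(4·6.62²) = 6.62√4 = 13.24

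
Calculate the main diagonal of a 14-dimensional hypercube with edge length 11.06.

d = √(11.06² + 11.06² + ... + 11.06²) [14 terms] = √(14·11.06²) = 11.06√14 ≈ 41.3827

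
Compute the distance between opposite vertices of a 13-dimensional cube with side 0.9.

||(0.9,0.9,...,0.9)|| = √(13)·0.9 ≈ 3.245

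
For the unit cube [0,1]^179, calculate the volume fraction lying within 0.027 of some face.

1 - (1 - 2·0.027)^179 = 1 - 0.946^179 ≈ 0.999952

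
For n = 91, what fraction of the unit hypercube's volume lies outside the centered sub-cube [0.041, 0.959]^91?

The inner cube has side 1-2·0.041 = 0.918 and volume (0.918)^91 ≈ 0.0004156, so the shell holds 0.999584 of the volume.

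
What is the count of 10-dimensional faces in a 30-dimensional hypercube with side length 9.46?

Choose 10 of 30 axes to span the face (C(30,10) = 30045015 ways), then fix each of the remaining 20 coordinates at one of its two extreme values (2^20 = 1048576 ways): 30045015·1048576 = 31504481648640.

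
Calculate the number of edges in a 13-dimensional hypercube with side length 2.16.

Number of 1-faces = C(13,1)·2^(13-1) = 13·4096 = 53248.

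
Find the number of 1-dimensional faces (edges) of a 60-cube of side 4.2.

An n-cube has n·2^(n-1) edges. With n = 60: 60·576460752303423488 = 34587645138205409280.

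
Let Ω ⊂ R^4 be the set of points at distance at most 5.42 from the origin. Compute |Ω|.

V_4(5.42) = π^(4/2) · (5.42)^4 / Γ(4/2 + 1) ≈ 4258.6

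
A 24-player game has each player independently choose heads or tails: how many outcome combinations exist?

Number of vertices = 2^24 = 16777216.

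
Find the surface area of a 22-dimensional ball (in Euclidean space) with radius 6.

S = n·V_n(r)/r = 22·V_22(6)/6 (volume-to-surface relation), giving 2115832430592·π^11/175 ≈ 3.55707e+15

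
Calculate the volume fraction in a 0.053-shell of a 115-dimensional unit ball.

V(inner)/V(outer) = ((1-0.053)/1)^115 ≈ 0.001907, so the shell fraction is 0.998093.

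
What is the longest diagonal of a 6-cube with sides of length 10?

d = √(10² + 10² + ... + 10²) [6 terms] = √(6·10²) = 10√6 ≈ 24.4949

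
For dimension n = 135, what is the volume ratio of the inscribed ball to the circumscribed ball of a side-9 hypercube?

V_in/V_out = n^(-n/2) = 135^(-135/2) ≈ 1.59394e-144.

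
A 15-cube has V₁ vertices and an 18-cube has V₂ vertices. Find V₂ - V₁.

V₁ = 2^15 = 32768. V₂ = 2^18 = 262144. V₂ - V₁ = 229376.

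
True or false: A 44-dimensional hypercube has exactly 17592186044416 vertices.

True. The 44-cube has 2^44 = 17592186044416 vertices.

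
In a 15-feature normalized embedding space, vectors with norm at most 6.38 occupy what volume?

V_15(6.38) = π^(15/2) · (6.38)^15 / Γ(15/2 + 1) ≈ 4.50547e+11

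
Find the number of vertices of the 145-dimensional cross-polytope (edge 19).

An n-cross-polytope has 2n vertices; here n = 145, giving 290.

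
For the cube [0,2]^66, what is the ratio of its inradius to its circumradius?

r_in / r_out = (2/2) / (2√66/2) = 1/√66 ≈ 0.123091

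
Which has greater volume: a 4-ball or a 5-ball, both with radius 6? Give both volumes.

V_4(6) ≈ 6395.5. V_5(6) ≈ 40931.2. The 5-ball is larger.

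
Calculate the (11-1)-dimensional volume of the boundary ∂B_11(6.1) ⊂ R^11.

|∂B_11(6.1)| ≈ 1.47841e+09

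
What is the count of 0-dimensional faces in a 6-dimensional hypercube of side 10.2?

Choose 0 of 6 axes to span the face (C(6,0) = 1 way), then fix each of the remaining 6 coordinates at one of its two extreme values (2^6 = 64 ways): 1·64 = 64.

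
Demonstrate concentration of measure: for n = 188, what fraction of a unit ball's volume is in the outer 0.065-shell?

1 - (1-0.065)^188 ≈ 0.9999967448 ≈ 99.999674%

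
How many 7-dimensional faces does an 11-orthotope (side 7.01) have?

Number of 7-faces = C(11,7) · 2^(11-7) = 330 · 16 = 5280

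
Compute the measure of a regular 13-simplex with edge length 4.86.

Volume = 4.86^13 · √(14/2^13) / 13! ≈ 0.00560222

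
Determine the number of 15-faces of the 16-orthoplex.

f_15(16-orthoplex) = 2^16 · (16 choose 16) = 65536.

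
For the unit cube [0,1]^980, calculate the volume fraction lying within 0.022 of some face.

1 - (1 - 2·0.022)^980 = 1 - 0.956^980 ≈ 1 - 7.059e-20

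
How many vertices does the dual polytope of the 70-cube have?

Number of vertices = 2n = 140.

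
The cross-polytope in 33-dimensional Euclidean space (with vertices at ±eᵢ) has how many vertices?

An n-cross-polytope has 2n vertices; here n = 33, giving 66.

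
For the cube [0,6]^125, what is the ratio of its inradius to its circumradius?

r_in = 6/2 (half the side); r_out = 6√125/2 (half the diagonal). Ratio = 1/√125 ≈ 0.0894427.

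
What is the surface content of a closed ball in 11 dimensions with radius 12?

|∂B_11(12)| = 146767085568·π^5/35 ≈ 1.28325e+12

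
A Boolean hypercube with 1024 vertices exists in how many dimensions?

Since 2^n = 1024, we have n = 10.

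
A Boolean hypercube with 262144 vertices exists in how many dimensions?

2^n = 262144 ⇒ n = log_2(262144) = 18.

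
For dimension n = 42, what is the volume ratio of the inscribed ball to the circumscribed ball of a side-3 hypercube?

V_in/V_out = n^(-n/2) = 42^(-42/2) ≈ 8.1614e-35.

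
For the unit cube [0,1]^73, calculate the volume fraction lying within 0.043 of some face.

1 - (1 - 2·0.043)^73 = 1 - 0.914^73 ≈ 0.99859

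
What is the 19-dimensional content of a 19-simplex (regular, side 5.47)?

For a regular n-simplex with edge a, V = (a^n / n!)·√((n+1)/2^n). With a=5.47, n=19: V ≈ 5.3382e-06.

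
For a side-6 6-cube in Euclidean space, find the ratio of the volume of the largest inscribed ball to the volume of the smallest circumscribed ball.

V_in / V_out = (r_in/r_out)^6 = (1/√6)^6 = 6^(-6/2) ≈ 0.00462963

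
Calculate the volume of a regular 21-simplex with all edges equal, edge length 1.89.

Volume = 1.89^21 · √(22/2^21) / 21! ≈ 4.05276e-17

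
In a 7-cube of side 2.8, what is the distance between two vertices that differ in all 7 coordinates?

The space diagonal of an n-cube of side s is s√n. Here 2.8·√7 ≈ 7.4081.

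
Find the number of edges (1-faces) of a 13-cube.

f_1(13-cube) = (13 choose 1) · 2^12 = 53248.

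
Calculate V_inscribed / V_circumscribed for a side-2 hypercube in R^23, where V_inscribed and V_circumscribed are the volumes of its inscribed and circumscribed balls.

The radii are 2/2 and 2√23/2, so the volume ratio is (1/√23)^23 = 23^{-23/2} ≈ 2.18842e-16.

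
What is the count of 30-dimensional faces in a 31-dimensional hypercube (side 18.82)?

Number of 30-faces = C(31,30) · 2^(31-30) = 31 · 2 = 62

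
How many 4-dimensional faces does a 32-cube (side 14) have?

Choose 4 of 32 axes to span the face (C(32,4) = 35960 ways), then fix each of the remaining 28 coordinates at one of its two extreme values (2^28 = 268435456 ways): 35960·268435456 = 9652938997760.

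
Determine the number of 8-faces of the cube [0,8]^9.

f_8(9-cube) = (9 choose 8) · 2^1 = 18.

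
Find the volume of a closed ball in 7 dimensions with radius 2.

The n-ball volume is π^(n/2)·r^n/Γ(n/2+1). With n=7, r=2: V = 2048·π^3/105 ≈ 604.77.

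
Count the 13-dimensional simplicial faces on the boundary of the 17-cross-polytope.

An n-cross-polytope has 2^(k+1)·C(n,k+1) k-faces. Here 2^14·C(17,14) = 16384·680 = 11141120.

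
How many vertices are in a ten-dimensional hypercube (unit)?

An n-cube has C(n,k)·2^(n-k) k-faces. Here C(10,0)·2^10 = 1·1024 = 1024.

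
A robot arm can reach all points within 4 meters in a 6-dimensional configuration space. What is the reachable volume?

V = 2048·π^3/3 ≈ 21167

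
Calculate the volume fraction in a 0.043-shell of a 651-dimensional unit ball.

1 - (1-0.043)^651 ≈ 1 - 3.747e-13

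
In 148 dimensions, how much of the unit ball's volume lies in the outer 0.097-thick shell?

Shell fraction = 1 - (1-0.097)^148 ≈ 0.9999997234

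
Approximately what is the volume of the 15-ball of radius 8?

V_15(8) = π^(15/2) · (8)^15 / Γ(15/2 + 1) = 9007199254740992·π^7/2027025 ≈ 1.34208e+13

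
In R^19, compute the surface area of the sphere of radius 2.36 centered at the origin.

S_19(2.36) = 2·π^(19/2)·(2.36)^18 / Γ(19/2) ≈ 4.56832e+06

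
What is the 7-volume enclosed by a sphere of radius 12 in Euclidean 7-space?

V = 191102976·π^3/35 ≈ 1.69297e+08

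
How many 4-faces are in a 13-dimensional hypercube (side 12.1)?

Number of 4-faces = C(13,4) · 2^(13-4) = 715 · 512 = 366080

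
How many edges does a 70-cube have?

Number of 1-faces = C(70,1)·2^(70-1) = 70·590295810358705651712 = 41320706725109395619840.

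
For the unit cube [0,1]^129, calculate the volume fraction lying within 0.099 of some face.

1 - (1 - 2·0.099)^129 = 1 - 0.802^129 ≈ 1 - 4.35e-13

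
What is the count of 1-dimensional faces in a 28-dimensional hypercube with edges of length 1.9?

Number of 1-faces = C(28,1) · 2^(28-1) = 28 · 134217728 = 3758096384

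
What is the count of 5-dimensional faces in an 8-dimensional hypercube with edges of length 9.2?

Choose 5 of 8 axes to span the face (C(8,5) = 56 ways), then fix each of the remaining 3 coordinates at one of its two extreme values (2^3 = 8 ways): 56·8 = 448.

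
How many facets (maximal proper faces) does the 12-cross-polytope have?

f_11(12-orthoplex) = 2^12 · (12 choose 12) = 4096.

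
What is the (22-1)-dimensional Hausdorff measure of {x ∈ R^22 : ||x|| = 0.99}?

|∂B_22(0.99)| ≈ 0.131297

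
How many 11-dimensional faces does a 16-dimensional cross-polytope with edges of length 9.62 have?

An n-cross-polytope has 2^(k+1)·C(n,k+1) k-faces. Here 2^12·C(16,12) = 4096·1820 = 7454720.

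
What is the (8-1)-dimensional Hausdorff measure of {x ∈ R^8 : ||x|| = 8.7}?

|∂B_8(8.7)| ≈ 1.22493e+08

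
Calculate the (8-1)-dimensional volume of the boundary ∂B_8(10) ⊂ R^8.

|∂B_8(10)| = 10000000·π^4/3 ≈ 3.24697e+08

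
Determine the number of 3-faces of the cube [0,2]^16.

An n-cube has C(n,k)·2^(n-k) k-faces. Here C(16,3)·2^13 = 560·8192 = 4587520.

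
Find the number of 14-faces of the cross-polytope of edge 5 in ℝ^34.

An n-cross-polytope has 2^(k+1)·C(n,k+1) k-faces. Here 2^15·C(34,15) = 32768·1855967520 = 60816343695360.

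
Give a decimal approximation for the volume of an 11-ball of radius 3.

Volume = π^{11/2}·(3)^11/Γ(13/2) = 419904·π^5/385 ≈ 333763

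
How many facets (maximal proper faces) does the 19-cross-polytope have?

An n-cross-polytope has 2^(k+1)·C(n,k+1) k-faces. Here 2^19·C(19,19) = 524288·1 = 524288.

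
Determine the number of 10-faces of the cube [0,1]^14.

An n-cube has C(n,k)·2^(n-k) k-faces. Here C(14,10)·2^4 = 1001·16 = 16016.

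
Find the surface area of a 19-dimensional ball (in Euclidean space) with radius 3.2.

S = n·V_n(r)/r = 19·V_19(3.2)/3.2 (volume-to-surface relation), giving 1.09658e+09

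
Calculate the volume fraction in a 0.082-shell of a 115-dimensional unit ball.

V(inner)/V(outer) = ((1-0.082)/1)^115 ≈ 5.332e-05, so the shell fraction is 0.999947.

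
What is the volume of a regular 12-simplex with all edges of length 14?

V = (14^12 / 12!) · √((12+1) / 2^12) ≈ 6667.93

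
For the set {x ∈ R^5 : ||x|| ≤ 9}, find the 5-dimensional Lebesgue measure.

V = 157464·π^2/5 ≈ 310821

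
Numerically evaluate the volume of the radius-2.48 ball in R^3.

Volume = π^{3/2}·(2.48)^3/Γ(5/2) ≈ 63.8916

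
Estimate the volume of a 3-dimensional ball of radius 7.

Volume = π^{3/2}·(7)^3/Γ(5/2) = 1372·π/3 ≈ 1436.76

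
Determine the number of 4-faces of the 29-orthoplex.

An n-cross-polytope has 2^(k+1)·C(n,k+1) k-faces. Here 2^5·C(29,5) = 32·118755 = 3800160.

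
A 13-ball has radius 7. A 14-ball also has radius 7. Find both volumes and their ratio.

V_13(7) ≈ 8.82299e+10. V_14(7) ≈ 4.06435e+11. Ratio V_13/V_14 ≈ 0.2171.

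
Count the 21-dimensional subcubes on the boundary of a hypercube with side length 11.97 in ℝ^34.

Number of 21-faces = C(34,21) · 2^(34-21) = 927983760 · 8192 = 7602042961920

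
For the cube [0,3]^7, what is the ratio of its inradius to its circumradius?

r_in = 3/2 (half the side); r_out = 3√7/2 (half the diagonal). Ratio = 1/√7 ≈ 0.377964.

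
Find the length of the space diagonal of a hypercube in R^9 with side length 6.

The space diagonal of an n-cube of side s is s√n. Here 6·√9 = 18.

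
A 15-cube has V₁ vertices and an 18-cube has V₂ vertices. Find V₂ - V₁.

V₁ = 2^15 = 32768. V₂ = 2^18 = 262144. V₂ - V₁ = 229376.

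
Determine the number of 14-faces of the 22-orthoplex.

An n-cross-polytope has 2^(k+1)·C(n,k+1) k-faces. Here 2^15·C(22,15) = 32768·170544 = 5588385792.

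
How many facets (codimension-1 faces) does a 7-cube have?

Choose 6 of 7 axes to span the face (C(7,6) = 7 ways), then fix each of the remaining 1 coordinate at one of its two extreme values (2^1 = 2 ways): 7·2 = 14.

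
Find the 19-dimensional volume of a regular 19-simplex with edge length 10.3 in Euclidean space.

Volume = 10.3^19 · √(20/2^19) / 19! ≈ 0.890313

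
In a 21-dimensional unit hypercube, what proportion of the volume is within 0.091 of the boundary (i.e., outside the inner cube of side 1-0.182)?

Shell fraction = 1 - (1-0.182)^21 ≈ 0.985283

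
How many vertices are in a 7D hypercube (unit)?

f_0(7-cube) = (7 choose 0) · 2^7 = 128.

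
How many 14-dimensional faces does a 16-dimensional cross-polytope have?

f_14(16-orthoplex) = 2^15 · (16 choose 15) = 524288.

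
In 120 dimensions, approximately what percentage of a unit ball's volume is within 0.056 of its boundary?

1 - (1-0.056)^120 ≈ 0.999008 ≈ 99.90%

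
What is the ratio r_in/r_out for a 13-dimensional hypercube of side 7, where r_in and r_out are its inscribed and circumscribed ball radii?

For an n-cube of any side s, the inradius is s/2 and the circumradius is s√n/2, so the ratio is 1/√13 ≈ 0.27735.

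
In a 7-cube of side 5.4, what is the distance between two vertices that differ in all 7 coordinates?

The space diagonal of an n-cube of side s is s√n. Here 5.4·√7 ≈ 14.2871.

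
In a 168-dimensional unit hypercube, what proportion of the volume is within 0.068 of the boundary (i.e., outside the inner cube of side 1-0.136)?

The inner cube has side 1-2·0.068 = 0.864 and volume (0.864)^168 ≈ 2.159e-11, so the shell holds 1 - 2.159e-11 of the volume.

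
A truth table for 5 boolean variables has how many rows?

The 5-cube has 2^5 = 32 vertices.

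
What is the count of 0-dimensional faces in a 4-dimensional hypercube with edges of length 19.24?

f_0(4-cube) = (4 choose 0) · 2^4 = 16.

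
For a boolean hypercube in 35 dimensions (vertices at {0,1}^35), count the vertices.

Number of vertices = 2^35 = 34359738368.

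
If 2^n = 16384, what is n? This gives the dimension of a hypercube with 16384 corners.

The n-cube has 2^n vertices, and 16384 = 2^14, so n = 14.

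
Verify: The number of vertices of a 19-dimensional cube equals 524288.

True. The 19-cube has 2^19 = 524288 vertices.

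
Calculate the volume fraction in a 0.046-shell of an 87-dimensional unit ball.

1 - (1-0.046)^87 ≈ 0.983377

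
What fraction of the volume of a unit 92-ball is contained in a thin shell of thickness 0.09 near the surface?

V(inner)/V(outer) = ((1-0.09)/1)^92 ≈ 0.0001705, so the shell fraction is 0.999829.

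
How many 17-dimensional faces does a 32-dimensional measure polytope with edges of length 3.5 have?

Number of 17-faces = C(32,17) · 2^(32-17) = 565722720 · 32768 = 18537602088960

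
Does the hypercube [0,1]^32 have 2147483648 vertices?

False. The 32-cube has 2^32 = 4294967296 vertices.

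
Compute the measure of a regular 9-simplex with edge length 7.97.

V_9 = √(10) · 7.97^9 / (9! · 2^(9/2)) ≈ 49.972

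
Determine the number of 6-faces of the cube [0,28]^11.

An n-cube has C(n,k)·2^(n-k) k-faces. Here C(11,6)·2^5 = 462·32 = 14784.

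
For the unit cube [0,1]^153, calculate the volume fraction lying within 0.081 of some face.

The inner cube has side 1-2·0.081 = 0.838 and volume (0.838)^153 ≈ 1.804e-12, so the shell holds 1 - 1.804e-12 of the volume.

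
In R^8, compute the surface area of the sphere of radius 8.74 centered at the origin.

|∂B_8(8.74)| ≈ 1.26491e+08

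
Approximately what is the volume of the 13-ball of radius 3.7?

The n-ball volume is π^(n/2)·r^n/Γ(n/2+1). With n=13, r=3.7: V ≈ 2.21801e+07.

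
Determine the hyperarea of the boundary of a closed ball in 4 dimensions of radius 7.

|∂B_4(7)| = 686·π^2 ≈ 6770.55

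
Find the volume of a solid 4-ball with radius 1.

The n-ball volume is π^(n/2)·r^n/Γ(n/2+1). With n=4, r=1: V = π^2/2 ≈ 4.9348.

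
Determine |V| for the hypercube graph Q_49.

Number of vertices = 2^49 = 562949953421312.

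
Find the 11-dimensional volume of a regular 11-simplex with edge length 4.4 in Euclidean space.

Volume = 4.4^11 · √(12/2^11) / 11! ≈ 0.0229482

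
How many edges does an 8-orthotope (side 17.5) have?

The 8-cube has n·2^(n-1) = 8·2^7 = 8·128 = 1024 edges.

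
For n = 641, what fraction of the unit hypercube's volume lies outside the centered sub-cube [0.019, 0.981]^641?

The inner cube has side 1-2·0.019 = 0.962 and volume (0.962)^641 ≈ 1.641e-11, so the shell holds 1 - 1.641e-11 of the volume.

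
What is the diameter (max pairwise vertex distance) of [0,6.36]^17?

d = √(6.36² + 6.36² + ... + 6.36²) [17 terms] = √(17·6.36²) = 6.36√17 ≈ 26.223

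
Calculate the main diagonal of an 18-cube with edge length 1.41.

d = √(1.41² + 1.41² + ... + 1.41²) [18 terms] = √(18·1.41²) = 1.41√18 ≈ 5.98212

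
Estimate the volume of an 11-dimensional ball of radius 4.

V_11(4) = π^(11/2) · (4)^11 / Γ(11/2 + 1) = 268435456·π^5/10395 ≈ 7.9025e+06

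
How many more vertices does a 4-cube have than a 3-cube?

The 4-cube has 2^4 = 16 vertices. The 3-cube has 2^3 = 8 vertices. Difference: 16 - 8 = 8.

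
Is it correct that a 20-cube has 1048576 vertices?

True. The 20-cube has 2^20 = 1048576 vertices.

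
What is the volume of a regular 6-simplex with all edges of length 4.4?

For a regular n-simplex with edge a, V = (a^n / n!)·√((n+1)/2^n). With a=4.4, n=6: V ≈ 3.33306.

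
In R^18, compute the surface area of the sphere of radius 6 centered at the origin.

The surface area of an n-ball is 2π^(n/2) r^(n-1) / Γ(n/2). For n=18, r=6: 29386561536·π^9/35 ≈ 2.50282e+13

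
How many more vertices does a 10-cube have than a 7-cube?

The 10-cube has 2^10 = 1024 vertices. The 7-cube has 2^7 = 128 vertices. Difference: 1024 - 128 = 896.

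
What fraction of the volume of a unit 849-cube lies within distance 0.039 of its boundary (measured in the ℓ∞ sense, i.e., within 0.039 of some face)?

The inner cube has side 1-2·0.039 = 0.922 and volume (0.922)^849 ≈ 1.139e-30, so the shell holds 1 - 1.139e-30 of the volume.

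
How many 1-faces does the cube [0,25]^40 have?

Number of 1-faces = C(40,1)·2^(40-1) = 40·549755813888 = 21990232555520.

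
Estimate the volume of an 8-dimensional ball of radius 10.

V_8(10) = π^(8/2) · (10)^8 / Γ(8/2 + 1) = 12500000·π^4/3 ≈ 4.05871e+08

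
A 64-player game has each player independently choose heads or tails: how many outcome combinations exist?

The 64-cube has 2^64 = 18446744073709551616 vertices.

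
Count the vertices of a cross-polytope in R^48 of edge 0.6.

The 48-dimensional cross-polytope has 2n = 2·48 = 96 vertices.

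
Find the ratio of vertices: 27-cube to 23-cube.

The 27-cube has 2^27 = 134217728 vertices. The 23-cube has 2^23 = 8388608 vertices. Ratio: 134217728/8388608 = 16.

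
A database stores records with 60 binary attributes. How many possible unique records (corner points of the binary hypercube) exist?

The 60-cube has 2^60 = 1152921504606846976 vertices.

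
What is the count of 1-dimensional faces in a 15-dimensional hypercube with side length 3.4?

An n-cube has C(n,k)·2^(n-k) k-faces. Here C(15,1)·2^14 = 15·16384 = 245760.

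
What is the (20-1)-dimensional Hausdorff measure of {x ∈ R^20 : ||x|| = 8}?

|∂B_20(8)| = 2251799813685248·π^10/2835 ≈ 7.43833e+16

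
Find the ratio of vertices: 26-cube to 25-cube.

The 26-cube has 2^26 = 67108864 vertices. The 25-cube has 2^25 = 33554432 vertices. Ratio: 67108864/33554432 = 2.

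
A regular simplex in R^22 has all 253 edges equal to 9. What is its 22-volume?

Volume = 9^22 · √(23/2^22) / 22! ≈ 0.00205165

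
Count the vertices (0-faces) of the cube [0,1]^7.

Each vertex is a binary string of length 7, so there are 2^7 = 128.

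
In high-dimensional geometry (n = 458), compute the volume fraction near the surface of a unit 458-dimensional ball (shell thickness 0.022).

1 - (1-0.022)^458 ≈ 0.999962 ≈ 99.996240%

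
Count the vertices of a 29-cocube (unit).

The vertices are ±e_1, ..., ±e_29, so there are 2·29 = 58.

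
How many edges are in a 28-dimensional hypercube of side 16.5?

An n-cube has C(n,k)·2^(n-k) k-faces. Here C(28,1)·2^27 = 28·134217728 = 3758096384.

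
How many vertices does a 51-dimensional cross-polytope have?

The vertices are ±e_1, ..., ±e_51, so there are 2·51 = 102.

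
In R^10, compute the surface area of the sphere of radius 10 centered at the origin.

The surface area of an n-ball is 2π^(n/2) r^(n-1) / Γ(n/2). For n=10, r=10: 250000000·π^5/3 ≈ 2.55016e+10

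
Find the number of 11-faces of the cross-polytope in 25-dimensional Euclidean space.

An n-cross-polytope has 2^(k+1)·C(n,k+1) k-faces. Here 2^12·C(25,12) = 4096·5200300 = 21300428800.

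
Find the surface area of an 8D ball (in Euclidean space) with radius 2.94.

S_8(2.94) = 2·π^(8/2)·(2.94)^7 / Γ(8/2) ≈ 61646.7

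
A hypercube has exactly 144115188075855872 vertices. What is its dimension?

The n-cube has 2^n vertices, and 144115188075855872 = 2^57, so n = 57.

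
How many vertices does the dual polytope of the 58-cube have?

Number of vertices = 2n = 116.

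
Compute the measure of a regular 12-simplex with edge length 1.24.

Volume = 1.24^12 · √(13/2^12) / 12! ≈ 1.55423e-09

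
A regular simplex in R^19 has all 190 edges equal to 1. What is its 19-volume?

Volume = 1^19 · √(20/2^19) / 19! ≈ 5.07733e-20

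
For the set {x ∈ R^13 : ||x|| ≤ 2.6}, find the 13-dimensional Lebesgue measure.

The n-ball volume is π^(n/2)·r^n/Γ(n/2+1). With n=13, r=2.6: V ≈ 225941.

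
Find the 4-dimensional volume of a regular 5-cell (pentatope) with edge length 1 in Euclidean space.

V_4 = √(5) · 1^4 / (4! · 2^(4/2)) ≈ 0.0232924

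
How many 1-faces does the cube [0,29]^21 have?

An n-cube has n·2^(n-1) edges. With n = 21: 21·1048576 = 22020096.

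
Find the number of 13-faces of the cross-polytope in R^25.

f_13(25-orthoplex) = 2^14 · (25 choose 14) = 73030041600.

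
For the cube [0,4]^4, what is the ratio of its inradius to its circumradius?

r_in = 4/2 (half the side); r_out = 4√4/2 (half the diagonal). Ratio = 1/√4 ≈ 0.5.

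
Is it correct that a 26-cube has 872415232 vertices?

False. The 26-cube has 2^26 = 67108864 vertices.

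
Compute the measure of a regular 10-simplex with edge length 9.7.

V_10 = √(11) · 9.7^10 / (10! · 2^(10/2)) ≈ 210.621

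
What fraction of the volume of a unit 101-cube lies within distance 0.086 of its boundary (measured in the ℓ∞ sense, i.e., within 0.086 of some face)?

Shell fraction = 1 - (1-0.172)^101 ≈ 0.9999999947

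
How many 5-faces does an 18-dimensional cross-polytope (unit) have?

Number of 5-faces = 2^(5+1) · C(18,5+1) = 64 · 18564 = 1188096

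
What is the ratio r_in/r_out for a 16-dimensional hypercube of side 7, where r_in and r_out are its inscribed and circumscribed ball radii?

Ratio = (s/2)/(s√16/2) = 16^(-1/2) ≈ 0.25.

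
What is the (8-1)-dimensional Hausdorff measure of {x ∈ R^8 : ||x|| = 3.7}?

|∂B_8(3.7)| ≈ 308241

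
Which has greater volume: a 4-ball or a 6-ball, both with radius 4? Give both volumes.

V_4(4) ≈ 1263.31. V_6(4) ≈ 21167. The 6-ball is larger.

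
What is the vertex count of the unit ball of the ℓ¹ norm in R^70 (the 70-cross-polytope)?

Number of vertices = 2n = 140.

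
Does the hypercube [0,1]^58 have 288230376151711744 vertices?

True. The 58-cube has 2^58 = 288230376151711744 vertices.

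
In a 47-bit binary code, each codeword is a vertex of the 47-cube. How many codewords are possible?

Each vertex is a binary string of length 47, so there are 2^47 = 140737488355328.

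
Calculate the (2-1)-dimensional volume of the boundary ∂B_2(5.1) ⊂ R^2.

The surface area of an n-ball is 2π^(n/2) r^(n-1) / Γ(n/2). For n=2, r=5.1: 2πr = 2π·5.1 ≈ 32.0442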